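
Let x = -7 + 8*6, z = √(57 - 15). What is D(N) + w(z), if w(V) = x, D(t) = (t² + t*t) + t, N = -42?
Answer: 3527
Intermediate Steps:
z = √42 ≈ 6.4807
D(t) = t + 2*t² (D(t) = (t² + t²) + t = 2*t² + t = t + 2*t²)
x = 41 (x = -7 + 48 = 41)
w(V) = 41
D(N) + w(z) = -42*(1 + 2*(-42)) + 41 = -42*(1 - 84) + 41 = -42*(-83) + 41 = 3486 + 41 = 3527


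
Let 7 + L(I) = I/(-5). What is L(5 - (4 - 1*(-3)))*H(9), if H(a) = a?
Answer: -297/5 ≈ -59.400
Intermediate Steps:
L(I) = -7 - I/5 (L(I) = -7 + I/(-5) = -7 + I*(-⅕) = -7 - I/5)
L(5 - (4 - 1*(-3)))*H(9) = (-7 - (5 - (4 - 1*(-3)))/5)*9 = (-7 - (5 - (4 + 3))/5)*9 = (-7 - (5 - 1*7)/5)*9 = (-7 - (5 - 7)/5)*9 = (-7 - ⅕*(-2))*9 = (-7 + ⅖)*9 = -33/5*9 = -297/5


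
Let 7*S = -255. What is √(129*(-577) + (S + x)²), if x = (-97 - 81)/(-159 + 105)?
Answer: I*√2619608549/189 ≈ 270.8*I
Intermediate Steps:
S = -255/7 (S = (⅐)*(-255) = -255/7 ≈ -36.429)
x = 89/27 (x = -178/(-54) = -178*(-1/54) = 89/27 ≈ 3.2963)
√(129*(-577) + (S + x)²) = √(129*(-577) + (-255/7 + 89/27)²) = √(-74433 + (-6262/189)²) = √(-74433 + 39212644/35721) = √(-2619608549/35721) = I*√2619608549/189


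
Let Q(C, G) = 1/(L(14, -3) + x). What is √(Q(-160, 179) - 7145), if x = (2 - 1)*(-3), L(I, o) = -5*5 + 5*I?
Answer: I*√12603738/42 ≈ 84.528*I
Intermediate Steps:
L(I, o) = -25 + 5*I
x = -3 (x = 1*(-3) = -3)
Q(C, G) = 1/42 (Q(C, G) = 1/((-25 + 5*14) - 3) = 1/((-25 + 70) - 3) = 1/(45 - 3) = 1/42)
√(Q(-160, 179) - 7145) = √(1/42 - 7145) = √(-300089/42) = I*√12603738/42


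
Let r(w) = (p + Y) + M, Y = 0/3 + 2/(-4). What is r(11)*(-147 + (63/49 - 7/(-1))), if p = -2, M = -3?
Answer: 10681/14 ≈ 762.93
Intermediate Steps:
Y = -½ (Y = 0*(⅓) + 2*(-¼) = 0 - ½ = -½ ≈ -0.50000)
r(w) = -11/2 (r(w) = (-2 - ½) - 3 = -5/2 - 3 = -11/2)
r(11)*(-147 + (63/49 - 7/(-1))) = -11*(-147 + (63/49 - 7/(-1)))/2 = -11*(-147 + (63*(1/49) - 7*(-1)))/2 = -11*(-147 + (9/7 + 7))/2 = -11*(-147 + 58/7)/2 = -11/2*(-971/7) = 10681/14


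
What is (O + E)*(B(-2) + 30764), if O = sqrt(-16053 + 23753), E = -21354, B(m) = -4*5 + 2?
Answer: -656550084 + 307460*sqrt(77) ≈ -6.5385e+8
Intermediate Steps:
B(m) = -18 (B(m) = -20 + 2 = -18)
O = 10*sqrt(77) (O = sqrt(7700) = 10*sqrt(77) ≈ 87.750)
(O + E)*(B(-2) + 30764) = (10*sqrt(77) - 21354)*(-18 + 30764) = (-21354 + 10*sqrt(77))*30746 = -656550084 + 307460*sqrt(77)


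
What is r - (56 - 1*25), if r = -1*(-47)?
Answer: 16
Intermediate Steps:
r = 47
r - (56 - 1*25) = 47 - (56 - 1*25) = 47 - (56 - 25) = 47 - 1*31 = 47 - 31 = 16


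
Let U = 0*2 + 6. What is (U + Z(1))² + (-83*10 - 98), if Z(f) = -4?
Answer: -924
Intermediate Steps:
U = 6 (U = 0 + 6 = 6)
(U + Z(1))² + (-83*10 - 98) = (6 - 4)² + (-83*10 - 98) = 2² + (-830 - 98) = 4 - 928 = -924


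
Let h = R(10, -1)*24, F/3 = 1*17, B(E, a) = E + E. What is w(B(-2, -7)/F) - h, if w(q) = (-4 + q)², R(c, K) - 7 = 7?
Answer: -830672/2601 ≈ -319.37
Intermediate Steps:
R(c, K) = 14 (R(c, K) = 7 + 7 = 14)
B(E, a) = 2*E
F = 51 (F = 3*(1*17) = 3*17 = 51)
h = 336 (h = 14*24 = 336)
w(B(-2, -7)/F) - h = (-4 + (2*(-2))/51)² - 1*336 = (-4 - 4*1/51)² - 336 = (-4 - 4/51)² - 336 = (-208/51)² - 336 = 43264/2601 - 336 = -830672/2601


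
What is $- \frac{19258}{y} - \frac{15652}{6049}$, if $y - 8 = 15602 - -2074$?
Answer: $- \frac{196640805}{53485258} \approx -3.6765$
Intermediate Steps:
$y = 17684$ ($y = 8 + \left(15602 - -2074\right) = 8 + \left(15602 + 2074\right) = 8 + 17676 = 17684$)
$- \frac{19258}{y} - \frac{15652}{6049} = - \frac{19258}{17684} - \frac{15652}{6049} = \left(-19258\right) \frac{1}{17684} - \frac{15652}{6049} = - \frac{9629}{8842} - \frac{15652}{6049} = - \frac{196640805}{53485258}$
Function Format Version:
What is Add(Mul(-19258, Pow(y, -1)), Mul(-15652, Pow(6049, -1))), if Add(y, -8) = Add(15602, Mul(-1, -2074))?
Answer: Rational(-196640805, 53485258) ≈ -3.6765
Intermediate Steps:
y = 17684 (y = Add(8, Add(15602, Mul(-1, -2074))) = Add(8, Add(15602, 2074)) = Add(8, 17676) = 17684)
Add(Mul(-19258, Pow(y, -1)), Mul(-15652, Pow(6049, -1))) = Add(Mul(-19258, Pow(17684, -1)), Mul(-15652, Pow(6049, -1))) = Add(Mul(-19258, Rational(1, 17684)), Mul(-15652, Rational(1, 6049))) = Add(Rational(-9629, 8842), Rational(-15652, 6049)) = Rational(-196640805, 53485258)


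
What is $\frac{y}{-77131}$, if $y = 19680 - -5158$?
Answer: $- \frac{24838}{77131} \approx -0.32202$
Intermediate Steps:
$y = 24838$ ($y = 19680 + 5158 = 24838$)
$\frac{y}{-77131} = \frac{24838}{-77131} = 24838 \left(- \frac{1}{77131}\right) = - \frac{24838}{77131}$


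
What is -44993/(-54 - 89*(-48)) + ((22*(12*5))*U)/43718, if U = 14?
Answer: -944527667/92201262 ≈ -10.244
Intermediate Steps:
-44993/(-54 - 89*(-48)) + ((22*(12*5))*U)/43718 = -44993/(-54 - 89*(-48)) + ((22*(12*5))*14)/43718 = -44993/(-54 + 4272) + ((22*60)*14)*(1/43718) = -44993/4218 + (1320*14)*(1/43718) = -44993*1/4218 + 18480*(1/43718) = -44993/4218 + 9240/21859 = -944527667/92201262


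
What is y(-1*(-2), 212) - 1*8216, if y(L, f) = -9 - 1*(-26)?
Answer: -8199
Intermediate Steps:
y(L, f) = 17 (y(L, f) = -9 + 26 = 17)
y(-1*(-2), 212) - 1*8216 = 17 - 1*8216 = 17 - 8216 = -8199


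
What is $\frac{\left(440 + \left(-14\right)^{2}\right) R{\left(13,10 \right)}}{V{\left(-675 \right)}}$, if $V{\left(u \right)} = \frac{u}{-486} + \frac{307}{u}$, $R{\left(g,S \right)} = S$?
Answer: $\frac{8586000}{1261} \approx 6808.9$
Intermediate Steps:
$V{\left(u \right)} = \frac{307}{u} - \frac{u}{486}$ ($V{\left(u \right)} = u \left(- \frac{1}{486}\right) + \frac{307}{u} = - \frac{u}{486} + \frac{307}{u} = \frac{307}{u} - \frac{u}{486}$)
$\frac{\left(440 + \left(-14\right)^{2}\right) R{\left(13,10 \right)}}{V{\left(-675 \right)}} = \frac{\left(440 + \left(-14\right)^{2}\right) 10}{\frac{307}{-675} - - \frac{25}{18}} = \frac{\left(440 + 196\right) 10}{307 \left(- \frac{1}{675}\right) + \frac{25}{18}} = \frac{636 \cdot 10}{- \frac{307}{675} + \frac{25}{18}} = \frac{6360}{\frac{1261}{1350}} = 6360 \cdot \frac{1350}{1261} = \frac{8586000}{1261}$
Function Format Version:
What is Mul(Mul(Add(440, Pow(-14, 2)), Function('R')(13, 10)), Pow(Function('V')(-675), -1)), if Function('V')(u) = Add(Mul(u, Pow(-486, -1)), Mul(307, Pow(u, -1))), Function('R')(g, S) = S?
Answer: Rational(8586000, 1261) ≈ 6808.9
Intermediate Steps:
Function('V')(u) = Add(Mul(307, Pow(u, -1)), Mul(Rational(-1, 486), u)) (Function('V')(u) = Add(Mul(u, Rational(-1, 486)), Mul(307, Pow(u, -1))) = Add(Mul(Rational(-1, 486), u), Mul(307, Pow(u, -1))) = Add(Mul(307, Pow(u, -1)), Mul(Rational(-1, 486), u)))
Mul(Mul(Add(440, Pow(-14, 2)), Function('R')(13, 10)), Pow(Function('V')(-675), -1)) = Mul(Mul(Add(440, Pow(-14, 2)), 10), Pow(Add(Mul(307, Pow(-675, -1)), Mul(Rational(-1, 486), -675)), -1)) = Mul(Mul(Add(440, 196), 10), Pow(Add(Mul(307, Rational(-1, 675)), Rational(25, 18)), -1)) = Mul(Mul(636, 10), Pow(Add(Rational(-307, 675), Rational(25, 18)), -1)) = Mul(6360, Pow(Rational(1261, 1350), -1)) = Mul(6360, Rational(1350, 1261)) = Rational(8586000, 1261)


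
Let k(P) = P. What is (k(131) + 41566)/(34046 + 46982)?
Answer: 41697/81028 ≈ 0.51460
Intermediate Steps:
(k(131) + 41566)/(34046 + 46982) = (131 + 41566)/(34046 + 46982) = 41697/81028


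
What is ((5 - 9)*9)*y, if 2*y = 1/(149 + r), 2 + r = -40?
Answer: -18/107 ≈ -0.16822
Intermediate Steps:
r = -42 (r = -2 - 40 = -42)
y = 1/214 (y = 1/(2*(149 - 42)) = (½)/107 = (½)*(1/107) = 1/214 ≈ 0.0046729)
((5 - 9)*9)*y = ((5 - 9)*9)*(1/214) = -4*9*(1/214) = -36*1/214 = -18/107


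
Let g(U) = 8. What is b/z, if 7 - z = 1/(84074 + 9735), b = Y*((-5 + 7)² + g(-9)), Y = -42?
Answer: -23639868/328331 ≈ -72.000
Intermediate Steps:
b = -504 (b = -42*((-5 + 7)² + 8) = -42*(2² + 8) = -42*(4 + 8) = -42*12 = -504)
z = 656662/93809 (z = 7 - 1/(84074 + 9735) = 7 - 1/93809 = 656662/93809 ≈ 7.0000)
b/z = -504/656662/93809 = -504*93809/656662 = -23639868/328331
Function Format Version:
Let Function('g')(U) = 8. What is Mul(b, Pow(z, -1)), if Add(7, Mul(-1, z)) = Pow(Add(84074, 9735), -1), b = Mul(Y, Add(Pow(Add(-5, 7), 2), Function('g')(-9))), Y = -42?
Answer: Rational(-23639868, 328331) ≈ -72.000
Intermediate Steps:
b = -504 (b = Mul(-42, Add(Pow(Add(-5, 7), 2), 8)) = Mul(-42, Add(Pow(2, 2), 8)) = Mul(-42, Add(4, 8)) = Mul(-42, 12) = -504)
z = Rational(656662, 93809) (z = Add(7, Mul(-1, Pow(Add(84074, 9735), -1))) = Add(7, Mul(-1, Pow(93809, -1))) = Add(7, Mul(-1, Rational(1, 93809))) = Add(7, Rational(-1, 93809)) = Rational(656662, 93809) ≈ 7.0000)
Mul(b, Pow(z, -1)) = Mul(-504, Pow(Rational(656662, 93809), -1)) = Mul(-504, Rational(93809, 656662)) = Rational(-23639868, 328331)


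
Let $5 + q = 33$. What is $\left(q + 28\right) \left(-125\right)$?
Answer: $-7000$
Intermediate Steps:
$q = 28$ ($q = -5 + 33 = 28$)
$\left(q + 28\right) \left(-125\right) = \left(28 + 28\right) \left(-125\right) = 56 \left(-125\right) = -7000$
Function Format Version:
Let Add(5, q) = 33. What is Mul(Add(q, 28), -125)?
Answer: -7000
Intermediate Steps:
q = 28 (q = Add(-5, 33) = 28)
Mul(Add(q, 28), -125) = Mul(Add(28, 28), -125) = Mul(56, -125) = -7000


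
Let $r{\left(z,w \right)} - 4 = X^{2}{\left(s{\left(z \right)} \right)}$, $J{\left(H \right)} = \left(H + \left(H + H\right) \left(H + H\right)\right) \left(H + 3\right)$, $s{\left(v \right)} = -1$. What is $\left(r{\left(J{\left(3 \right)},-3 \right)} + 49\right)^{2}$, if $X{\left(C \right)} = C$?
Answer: $2916$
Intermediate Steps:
$J{\left(H \right)} = \left(3 + H\right) \left(H + 4 H^{2}\right)$ ($J{\left(H \right)} = \left(H + 2 H 2 H\right) \left(3 + H\right) = \left(H + 4 H^{2}\right) \left(3 + H\right) = \left(3 + H\right) \left(H + 4 H^{2}\right)$)
$r{\left(z,w \right)} = 5$ ($r{\left(z,w \right)} = 4 + \left(-1\right)^{2} = 4 + 1 = 5$)
$\left(r{\left(J{\left(3 \right)},-3 \right)} + 49\right)^{2} = \left(5 + 49\right)^{2} = 54^{2} = 2916$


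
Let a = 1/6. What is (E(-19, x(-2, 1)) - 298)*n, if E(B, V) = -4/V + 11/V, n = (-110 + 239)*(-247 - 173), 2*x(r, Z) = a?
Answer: 11594520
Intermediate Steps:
a = 1/6 ≈ 0.16667
x(r, Z) = 1/12 (x(r, Z) = (1/2)*(1/6) = 1/12)
n = -54180 (n = 129*(-420) = -54180)
E(B, V) = 7/V
(E(-19, x(-2, 1)) - 298)*n = (7/(1/12) - 298)*(-54180) = (7*12 - 298)*(-54180) = (84 - 298)*(-54180) = -214*(-54180) = 11594520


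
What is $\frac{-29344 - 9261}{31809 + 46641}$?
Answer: $- \frac{7721}{15690} \approx -0.4921$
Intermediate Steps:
$\frac{-29344 - 9261}{31809 + 46641} = \frac{-29344 - 9261}{78450} = \left(-38605\right) \frac{1}{78450} = - \frac{7721}{15690}$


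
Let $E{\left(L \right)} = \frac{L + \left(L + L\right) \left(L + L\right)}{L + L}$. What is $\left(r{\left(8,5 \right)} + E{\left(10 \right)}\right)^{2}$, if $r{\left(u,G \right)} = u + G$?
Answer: $\frac{4489}{4} \approx 1122.3$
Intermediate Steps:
$r{\left(u,G \right)} = G + u$
$E{\left(L \right)} = \frac{L + 4 L^{2}}{2 L}$ ($E{\left(L \right)} = \frac{L + 2 L 2 L}{2 L} = \left(L + 4 L^{2}\right) \frac{1}{2 L} = \frac{L + 4 L^{2}}{2 L}$)
$\left(r{\left(8,5 \right)} + E{\left(10 \right)}\right)^{2} = \left(\left(5 + 8\right) + \left(\frac{1}{2} + 2 \cdot 10\right)\right)^{2} = \left(13 + \left(\frac{1}{2} + 20\right)\right)^{2} = \left(13 + \frac{41}{2}\right)^{2} = \left(\frac{67}{2}\right)^{2} = \frac{4489}{4}$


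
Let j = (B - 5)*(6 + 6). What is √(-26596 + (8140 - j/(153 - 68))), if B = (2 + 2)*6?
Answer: 6*I*√3704555/85 ≈ 135.86*I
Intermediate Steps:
B = 24 (B = 4*6 = 24)
j = 228 (j = (24 - 5)*(6 + 6) = 19*12 = 228)
√(-26596 + (8140 - j/(153 - 68))) = √(-26596 + (8140 - 228/(153 - 68))) = √(-26596 + (8140 - 228/85)) = √(-26596 + 691672/85) = √(-1568988/85) = 6*I*√3704555/85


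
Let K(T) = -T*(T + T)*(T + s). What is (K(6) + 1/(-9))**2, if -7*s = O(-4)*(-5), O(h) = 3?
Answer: 1364785249/3969 ≈ 3.4386e+5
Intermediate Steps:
s = 15/7 (s = -3*(-5)/7 = -1/7*(-15) = 15/7 ≈ 2.1429)
K(T) = -2*T**2*(15/7 + T) (K(T) = -T*(T + T)*(T + 15/7) = -T*(2*T)*(15/7 + T) = -2*T**2*(15/7 + T))
(K(6) + 1/(-9))**2 = (6**2*(-30/7 - 2*6) + 1/(-9))**2 = (36*(-30/7 - 12) - 1/9)**2 = (36*(-114/7) - 1/9)**2 = (-4104/7 - 1/9)**2 = (-36943/63)**2 = 1364785249/3969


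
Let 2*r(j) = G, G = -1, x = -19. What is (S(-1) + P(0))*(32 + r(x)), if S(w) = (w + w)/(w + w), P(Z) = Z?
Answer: 63/2 ≈ 31.500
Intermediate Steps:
S(w) = 1 (S(w) = (2*w)/((2*w)) = (2*w)*(1/(2*w)) = 1)
r(j) = -1/2 (r(j) = (1/2)*(-1) = -1/2)
(S(-1) + P(0))*(32 + r(x)) = (1 + 0)*(32 - 1/2) = 1*(63/2) = 63/2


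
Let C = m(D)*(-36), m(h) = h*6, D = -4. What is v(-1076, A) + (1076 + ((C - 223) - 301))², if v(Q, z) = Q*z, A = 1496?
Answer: 395360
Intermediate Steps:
m(h) = 6*h
C = 864 (C = (6*(-4))*(-36) = -24*(-36) = 864)
v(-1076, A) + (1076 + ((C - 223) - 301))² = -1076*1496 + (1076 + ((864 - 223) - 301))² = -1609696 + (1076 + (641 - 301))² = -1609696 + (1076 + 340)² = -1609696 + 1416² = -1609696 + 2005056 = 395360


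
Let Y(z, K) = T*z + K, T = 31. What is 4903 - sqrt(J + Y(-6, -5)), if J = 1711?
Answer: 4903 - 4*sqrt(95) ≈ 4864.0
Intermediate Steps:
Y(z, K) = K + 31*z (Y(z, K) = 31*z + K = K + 31*z)
4903 - sqrt(J + Y(-6, -5)) = 4903 - sqrt(1711 + (-5 + 31*(-6))) = 4903 - sqrt(1711 + (-5 - 186)) = 4903 - sqrt(1711 - 191) = 4903 - sqrt(1520) = 4903 - 4*sqrt(95)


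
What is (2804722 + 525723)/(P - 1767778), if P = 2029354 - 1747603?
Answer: -3330445/1486027 ≈ -2.2412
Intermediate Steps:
P = 281751
(2804722 + 525723)/(P - 1767778) = (2804722 + 525723)/(281751 - 1767778) = 3330445/(-1486027) = 3330445*(-1/1486027) = -3330445/1486027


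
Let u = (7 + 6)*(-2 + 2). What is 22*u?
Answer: 0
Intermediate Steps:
u = 0 (u = 13*0 = 0)
22*u = 22*0 = 0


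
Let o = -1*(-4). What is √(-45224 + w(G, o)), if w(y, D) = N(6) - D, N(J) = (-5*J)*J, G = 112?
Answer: 4*I*√2838 ≈ 213.09*I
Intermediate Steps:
o = 4
N(J) = -5*J²
w(y, D) = -180 - D (w(y, D) = -5*6² - D = -5*36 - D = -180 - D)
√(-45224 + w(G, o)) = √(-45224 + (-180 - 1*4)) = √(-45224 + (-180 - 4)) = √(-45224 - 184) = √(-45408) = 4*I*√2838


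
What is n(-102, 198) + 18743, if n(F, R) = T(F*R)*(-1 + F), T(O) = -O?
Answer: -2061445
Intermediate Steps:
n(F, R) = -F*R*(-1 + F) (n(F, R) = (-F*R)*(-1 + F) = -F*R*(-1 + F))
n(-102, 198) + 18743 = -102*198*(1 - 1*(-102)) + 18743 = -102*198*(1 + 102) + 18743 = -102*198*103 + 18743 = -2080188 + 18743 = -2061445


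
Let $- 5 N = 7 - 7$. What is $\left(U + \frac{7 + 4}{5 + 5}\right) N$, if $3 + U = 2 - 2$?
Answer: $0$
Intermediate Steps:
$U = -3$ ($U = -3 + \left(2 - 2\right) = -3 + 0 = -3$)
$N = 0$ ($N = - \frac{7 - 7}{5} = \left(- \frac{1}{5}\right) 0 = 0$)
$\left(U + \frac{7 + 4}{5 + 5}\right) N = \left(-3 + \frac{7 + 4}{5 + 5}\right) 0 = \left(-3 + \frac{11}{10}\right) 0 = \left(- \frac{19}{10}\right) 0 = 0$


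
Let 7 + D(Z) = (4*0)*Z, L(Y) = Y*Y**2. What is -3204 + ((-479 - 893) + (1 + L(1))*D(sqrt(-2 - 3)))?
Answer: -4590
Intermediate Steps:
L(Y) = Y**3
D(Z) = -7 (D(Z) = -7 + (4*0)*Z = -7 + 0*Z = -7 + 0 = -7)
-3204 + ((-479 - 893) + (1 + L(1))*D(sqrt(-2 - 3))) = -3204 + ((-479 - 893) + (1 + 1**3)*(-7)) = -3204 + (-1372 + (1 + 1)*(-7)) = -3204 + (-1372 + 2*(-7)) = -3204 + (-1372 - 14) = -3204 - 1386 = -4590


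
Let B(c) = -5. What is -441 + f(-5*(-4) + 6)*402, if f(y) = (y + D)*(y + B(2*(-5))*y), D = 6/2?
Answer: -1212873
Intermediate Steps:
D = 3 (D = 6*(½) = 3)
f(y) = -4*y*(3 + y) (f(y) = (y + 3)*(y - 5*y) = (3 + y)*(-4*y) = -4*y*(3 + y))
-441 + f(-5*(-4) + 6)*402 = -441 + (4*(-5*(-4) + 6)*(-3 - (-5*(-4) + 6)))*402 = -441 + (4*(20 + 6)*(-3 - (20 + 6)))*402 = -441 + (4*26*(-3 - 1*26))*402 = -441 + (4*26*(-3 - 26))*402 = -441 + (4*26*(-29))*402 = -441 - 3016*402 = -441 - 1212432 = -1212873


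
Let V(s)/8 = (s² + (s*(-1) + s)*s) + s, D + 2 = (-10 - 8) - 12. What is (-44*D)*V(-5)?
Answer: 225280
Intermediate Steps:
D = -32 (D = -2 + ((-10 - 8) - 12) = -2 + (-18 - 12) = -2 - 30 = -32)
V(s) = 8*s + 8*s² (V(s) = 8*((s² + (s*(-1) + s)*s) + s) = 8*((s² + (-s + s)*s) + s) = 8*((s² + 0*s) + s) = 8*((s² + 0) + s) = 8*(s² + s) = 8*(s + s²) = 8*s + 8*s²)
(-44*D)*V(-5) = (-44*(-32))*(8*(-5)*(1 - 5)) = 1408*(8*(-5)*(-4)) = 1408*160 = 225280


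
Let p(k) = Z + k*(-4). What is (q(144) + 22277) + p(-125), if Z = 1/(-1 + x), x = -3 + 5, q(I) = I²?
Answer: 43514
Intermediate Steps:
x = 2
Z = 1 (Z = 1/(-1 + 2) = 1/1 = 1)
p(k) = 1 - 4*k (p(k) = 1 + k*(-4) = 1 - 4*k)
(q(144) + 22277) + p(-125) = (144² + 22277) + (1 - 4*(-125)) = (20736 + 22277) + (1 + 500) = 43013 + 501 = 43514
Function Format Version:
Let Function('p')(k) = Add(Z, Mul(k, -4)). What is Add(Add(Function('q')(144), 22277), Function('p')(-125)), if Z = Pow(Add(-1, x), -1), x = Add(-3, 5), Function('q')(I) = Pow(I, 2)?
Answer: 43514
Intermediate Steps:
x = 2
Z = 1 (Z = Pow(Add(-1, 2), -1) = Pow(1, -1) = 1)
Function('p')(k) = Add(1, Mul(-4, k)) (Function('p')(k) = Add(1, Mul(k, -4)) = Add(1, Mul(-4, k)))
Add(Add(Function('q')(144), 22277), Function('p')(-125)) = Add(Add(Pow(144, 2), 22277), Add(1, Mul(-4, -125))) = Add(Add(20736, 22277), Add(1, 500)) = Add(43013, 501) = 43514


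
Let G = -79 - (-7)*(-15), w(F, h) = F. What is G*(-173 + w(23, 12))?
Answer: 27600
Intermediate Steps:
G = -184 (G = -79 - 1*105 = -79 - 105 = -184)
G*(-173 + w(23, 12)) = -184*(-173 + 23) = -184*(-150) = 27600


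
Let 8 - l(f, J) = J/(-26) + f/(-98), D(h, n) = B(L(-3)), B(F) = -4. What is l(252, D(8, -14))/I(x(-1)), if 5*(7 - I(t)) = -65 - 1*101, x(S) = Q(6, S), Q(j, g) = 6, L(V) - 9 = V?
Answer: 1580/6097 ≈ 0.25914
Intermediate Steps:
L(V) = 9 + V
D(h, n) = -4
l(f, J) = 8 + J/26 + f/98 (l(f, J) = 8 - (J/(-26) + f/(-98)) = 8 - (J*(-1/26) + f*(-1/98)) = 8 - (-J/26 - f/98) = 8 + (J/26 + f/98) = 8 + J/26 + f/98)
x(S) = 6
I(t) = 201/5 (I(t) = 7 - (-65 - 1*101)/5 = 7 - (-65 - 101)/5 = 7 - ⅕*(-166) = 7 + 166/5 = 201/5)
l(252, D(8, -14))/I(x(-1)) = (8 + (1/26)*(-4) + (1/98)*252)/(201/5) = (8 - 2/13 + 18/7)*(5/201) = (948/91)*(5/201) = 1580/6097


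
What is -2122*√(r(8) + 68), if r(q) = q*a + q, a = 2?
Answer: -4244*√23 ≈ -20354.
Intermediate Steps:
r(q) = 3*q (r(q) = q*2 + q = 2*q + q = 3*q)
-2122*√(r(8) + 68) = -2122*√(3*8 + 68) = -2122*√(24 + 68) = -4244*√23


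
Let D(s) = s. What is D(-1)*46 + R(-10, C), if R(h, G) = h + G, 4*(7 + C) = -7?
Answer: -259/4 ≈ -64.750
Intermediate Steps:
C = -35/4 (C = -7 + (¼)*(-7) = -7 - 7/4 = -35/4 ≈ -8.7500)
R(h, G) = G + h
D(-1)*46 + R(-10, C) = -1*46 + (-35/4 - 10) = -46 - 75/4 = -259/4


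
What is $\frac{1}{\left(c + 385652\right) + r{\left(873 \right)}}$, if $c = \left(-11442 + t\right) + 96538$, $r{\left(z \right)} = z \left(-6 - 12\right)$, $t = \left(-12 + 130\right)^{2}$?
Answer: $\frac{1}{468958} \approx 2.1324 \cdot 10^{-6}$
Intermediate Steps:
$t = 13924$ ($t = 118^{2} = 13924$)
$r{\left(z \right)} = - 18 z$ ($r{\left(z \right)} = z \left(-18\right) = - 18 z$)
$c = 99020$ ($c = \left(-11442 + 13924\right) + 96538 = 2482 + 96538 = 99020$)
$\frac{1}{\left(c + 385652\right) + r{\left(873 \right)}} = \frac{1}{\left(99020 + 385652\right) - 15714} = \frac{1}{484672 - 15714} = \frac{1}{468958}$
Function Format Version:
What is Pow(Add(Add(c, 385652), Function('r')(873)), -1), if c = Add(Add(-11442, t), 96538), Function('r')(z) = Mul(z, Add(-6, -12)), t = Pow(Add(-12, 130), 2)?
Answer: Rational(1, 468958) ≈ 2.1324e-6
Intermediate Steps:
t = 13924 (t = Pow(118, 2) = 13924)
Function('r')(z) = Mul(-18, z) (Function('r')(z) = Mul(z, -18) = Mul(-18, z))
c = 99020 (c = Add(Add(-11442, 13924), 96538) = Add(2482, 96538) = 99020)
Pow(Add(Add(c, 385652), Function('r')(873)), -1) = Pow(Add(Add(99020, 385652), Mul(-18, 873)), -1) = Pow(Add(484672, -15714), -1) = Pow(468958, -1) = Rational(1, 468958)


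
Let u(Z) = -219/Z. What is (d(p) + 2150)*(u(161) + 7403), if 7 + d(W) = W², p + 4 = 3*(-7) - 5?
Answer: 3626233552/161 ≈ 2.2523e+7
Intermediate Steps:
p = -30 (p = -4 + (3*(-7) - 5) = -4 + (-21 - 5) = -4 - 26 = -30)
d(W) = -7 + W²
(d(p) + 2150)*(u(161) + 7403) = ((-7 + (-30)²) + 2150)*(-219/161 + 7403) = ((-7 + 900) + 2150)*(-219*1/161 + 7403) = (893 + 2150)*(-219/161 + 7403) = 3043*(1191664/161) = 3626233552/161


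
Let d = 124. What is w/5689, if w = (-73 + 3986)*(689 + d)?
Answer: 3181269/5689 ≈ 559.20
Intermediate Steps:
w = 3181269 (w = (-73 + 3986)*(689 + 124) = 3913*813 = 3181269)
w/5689 = 3181269/5689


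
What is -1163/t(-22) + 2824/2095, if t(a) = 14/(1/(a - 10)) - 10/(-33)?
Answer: 122125781/30951530 ≈ 3.9457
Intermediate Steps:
t(a) = -4610/33 + 14*a (t(a) = 14/(1/(-10 + a)) - 10*(-1/33) = 14*(-10 + a) + 10/33 = (-140 + 14*a) + 10/33 = -4610/33 + 14*a)
-1163/t(-22) + 2824/2095 = -1163/(-4610/33 + 14*(-22)) + 2824/2095 = -1163/(-4610/33 - 308) + 2824*(1/2095) = -1163/(-14774/33) + 2824/2095 = -1163*(-33/14774) + 2824/2095 = 38379/14774 + 2824/2095 = 122125781/30951530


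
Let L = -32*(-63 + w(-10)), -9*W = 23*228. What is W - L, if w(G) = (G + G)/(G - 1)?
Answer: -83836/33 ≈ -2540.5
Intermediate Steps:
w(G) = 2*G/(-1 + G) (w(G) = (2*G)/(-1 + G) = 2*G/(-1 + G))
W = -1748/3 (W = -23*228/9 = -⅑*5244 = -1748/3 ≈ -582.67)
L = 21536/11 (L = -32*(-63 + 2*(-10)/(-1 - 10)) = -32*(-63 + 2*(-10)/(-11)) = -32*(-63 + 2*(-10)*(-1/11)) = -32*(-63 + 20/11) = -32*(-673/11) = 21536/11 ≈ 1957.8)
W - L = -1748/3 - 1*21536/11 = -1748/3 - 21536/11 = -83836/33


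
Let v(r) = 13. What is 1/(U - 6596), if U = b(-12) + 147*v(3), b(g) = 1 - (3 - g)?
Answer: -1/4699 ≈ -0.00021281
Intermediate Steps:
b(g) = -2 + g (b(g) = 1 + (-3 + g) = -2 + g)
U = 1897 (U = (-2 - 12) + 147*13 = -14 + 1911 = 1897)
1/(U - 6596) = 1/(1897 - 6596) = 1/(-4699) = -1/4699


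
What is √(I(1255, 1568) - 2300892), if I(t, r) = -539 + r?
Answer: I*√2299863 ≈ 1516.5*I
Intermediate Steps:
√(I(1255, 1568) - 2300892) = √((-539 + 1568) - 2300892) = √(1029 - 2300892) = √(-2299863) = I*√2299863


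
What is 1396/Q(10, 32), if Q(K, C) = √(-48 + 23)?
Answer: -1396*I/5 ≈ -279.2*I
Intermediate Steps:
Q(K, C) = 5*I (Q(K, C) = √(-25) = 5*I)
1396/Q(10, 32) = 1396/((5*I)) = 1396*(-I/5) = -1396*I/5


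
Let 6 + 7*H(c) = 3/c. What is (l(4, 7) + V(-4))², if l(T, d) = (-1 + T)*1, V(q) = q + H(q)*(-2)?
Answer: 169/196 ≈ 0.86224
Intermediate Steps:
H(c) = -6/7 + 3/(7*c) (H(c) = -6/7 + (3/c)/7 = -6/7 + 3/(7*c))
V(q) = q - 6*(1 - 2*q)/(7*q) (V(q) = q + (3*(1 - 2*q)/(7*q))*(-2) = q - 6*(1 - 2*q)/(7*q))
l(T, d) = -1 + T
(l(4, 7) + V(-4))² = ((-1 + 4) + (12/7 - 4 - 6/7/(-4)))² = (3 + (12/7 - 4 - 6/7*(-¼)))² = (3 + (12/7 - 4 + 3/14))² = (3 - 29/14)² = (13/14)² = 169/196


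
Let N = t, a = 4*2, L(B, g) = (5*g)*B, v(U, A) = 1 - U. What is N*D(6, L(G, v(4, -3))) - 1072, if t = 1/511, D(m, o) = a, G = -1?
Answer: -547784/511 ≈ -1072.0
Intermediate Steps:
L(B, g) = 5*B*g
a = 8
D(m, o) = 8
t = 1/511 ≈ 0.0019569
N = 1/511 ≈ 0.0019569
N*D(6, L(G, v(4, -3))) - 1072 = (1/511)*8 - 1072 = 8/511 - 1072 = -547784/511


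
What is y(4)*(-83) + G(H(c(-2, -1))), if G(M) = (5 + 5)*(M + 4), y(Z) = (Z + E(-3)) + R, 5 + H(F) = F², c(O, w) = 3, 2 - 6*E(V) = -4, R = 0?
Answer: -335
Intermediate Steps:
E(V) = 1 (E(V) = ⅓ - ⅙*(-4) = ⅓ + ⅔ = 1)
H(F) = -5 + F²
y(Z) = 1 + Z (y(Z) = (Z + 1) + 0 = (1 + Z) + 0 = 1 + Z)
G(M) = 40 + 10*M (G(M) = 10*(4 + M) = 40 + 10*M)
y(4)*(-83) + G(H(c(-2, -1))) = (1 + 4)*(-83) + (40 + 10*(-5 + 3²)) = 5*(-83) + (40 + 10*(-5 + 9)) = -415 + (40 + 10*4) = -415 + (40 + 40) = -415 + 80 = -335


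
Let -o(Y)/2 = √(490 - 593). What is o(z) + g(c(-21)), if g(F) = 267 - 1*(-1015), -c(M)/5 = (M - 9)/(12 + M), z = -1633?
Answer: 1282 - 2*I*√103 ≈ 1282.0 - 20.298*I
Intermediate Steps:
c(M) = -5*(-9 + M)/(12 + M) (c(M) = -5*(M - 9)/(12 + M) = -5*(-9 + M)/(12 + M))
g(F) = 1282 (g(F) = 267 + 1015 = 1282)
o(Y) = -2*I*√103 (o(Y) = -2*√(490 - 593) = -2*I*√103)
o(z) + g(c(-21)) = -2*I*√103 + 1282 = 1282 - 2*I*√103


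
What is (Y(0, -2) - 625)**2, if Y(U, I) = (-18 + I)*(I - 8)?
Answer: 180625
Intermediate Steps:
Y(U, I) = (-18 + I)*(-8 + I)
(Y(0, -2) - 625)**2 = ((144 + (-2)**2 - 26*(-2)) - 625)**2 = ((144 + 4 + 52) - 625)**2 = (200 - 625)**2 = (-425)**2 = 180625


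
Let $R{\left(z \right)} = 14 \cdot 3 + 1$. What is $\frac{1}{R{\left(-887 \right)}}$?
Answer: $\frac{1}{43} \approx 0.023256$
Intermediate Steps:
$R{\left(z \right)} = 43$ ($R{\left(z \right)} = 42 + 1 = 43$)
$\frac{1}{R{\left(-887 \right)}} = \frac{1}{43}$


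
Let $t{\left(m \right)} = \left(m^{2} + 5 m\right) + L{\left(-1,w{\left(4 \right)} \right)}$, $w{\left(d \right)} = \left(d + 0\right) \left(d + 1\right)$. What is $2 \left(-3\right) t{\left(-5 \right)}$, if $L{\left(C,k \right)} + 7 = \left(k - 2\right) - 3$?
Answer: $-48$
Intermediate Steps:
$w{\left(d \right)} = d \left(1 + d\right)$
$L{\left(C,k \right)} = -12 + k$ ($L{\left(C,k \right)} = -7 + \left(\left(k - 2\right) - 3\right) = -7 + \left(\left(-2 + k\right) - 3\right) = -7 + \left(-5 + k\right) = -12 + k$)
$t{\left(m \right)} = 8 + m^{2} + 5 m$ ($t{\left(m \right)} = \left(m^{2} + 5 m\right) - \left(12 - 4 \left(1 + 4\right)\right) = \left(m^{2} + 5 m\right) + \left(-12 + 4 \cdot 5\right) = \left(m^{2} + 5 m\right) + \left(-12 + 20\right) = \left(m^{2} + 5 m\right) + 8 = 8 + m^{2} + 5 m$)
$2 \left(-3\right) t{\left(-5 \right)} = 2 \left(-3\right) \left(8 + \left(-5\right)^{2} + 5 \left(-5\right)\right) = - 6 \left(8 + 25 - 25\right) = \left(-6\right) 8 = -48$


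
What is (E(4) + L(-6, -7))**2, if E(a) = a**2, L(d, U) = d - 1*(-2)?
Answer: 144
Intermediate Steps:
L(d, U) = 2 + d (L(d, U) = d + 2 = 2 + d)
(E(4) + L(-6, -7))**2 = (4**2 + (2 - 6))**2 = (16 - 4)**2 = 12**2 = 144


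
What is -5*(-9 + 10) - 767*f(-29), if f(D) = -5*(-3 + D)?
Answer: -122725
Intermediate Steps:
f(D) = 15 - 5*D
-5*(-9 + 10) - 767*f(-29) = -5*(-9 + 10) - 767*(15 - 5*(-29)) = -5*1 - 767*(15 + 145) = -5 - 767*160 = -5 - 122720 = -122725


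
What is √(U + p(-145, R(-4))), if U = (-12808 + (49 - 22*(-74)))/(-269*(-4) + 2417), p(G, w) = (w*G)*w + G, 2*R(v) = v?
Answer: 2*I*√2221160277/3493 ≈ 26.985*I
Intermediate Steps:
R(v) = v/2
p(G, w) = G + G*w² (p(G, w) = (G*w)*w + G = G*w² + G = G + G*w²)
U = -11131/3493 (U = (-12808 + (49 + 1628))/(1076 + 2417) = (-12808 + 1677)/3493 = -11131*1/3493 = -11131/3493 ≈ -3.1867)
√(U + p(-145, R(-4))) = √(-11131/3493 - 145*(1 + ((½)*(-4))²)) = √(-11131/3493 - 145*(1 + (-2)²)) = √(-11131/3493 - 145*(1 + 4)) = √(-11131/3493 - 145*5) = √(-11131/3493 - 725) = √(-2543556/3493) = 2*I*√2221160277/3493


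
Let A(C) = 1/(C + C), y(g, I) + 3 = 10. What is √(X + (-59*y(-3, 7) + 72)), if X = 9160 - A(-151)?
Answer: √804328378/302 ≈ 93.910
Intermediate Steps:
y(g, I) = 7 (y(g, I) = -3 + 10 = 7)
A(C) = 1/(2*C)
X = 2766321/302 (X = 9160 - 1/(2*(-151)) = 9160 - (-1)/(2*151) = 9160 - 1*(-1/302) = 9160 + 1/302 = 2766321/302 ≈ 9160.0)
√(X + (-59*y(-3, 7) + 72)) = √(2766321/302 + (-59*7 + 72)) = √(2766321/302 + (-413 + 72)) = √(2766321/302 - 341) = √(2663339/302) = √804328378/302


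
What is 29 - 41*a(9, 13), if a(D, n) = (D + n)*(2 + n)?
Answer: -13501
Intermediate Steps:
a(D, n) = (2 + n)*(D + n)
29 - 41*a(9, 13) = 29 - 41*(13**2 + 2*9 + 2*13 + 9*13) = 29 - 41*(169 + 18 + 26 + 117) = 29 - 41*330 = 29 - 13530 = -13501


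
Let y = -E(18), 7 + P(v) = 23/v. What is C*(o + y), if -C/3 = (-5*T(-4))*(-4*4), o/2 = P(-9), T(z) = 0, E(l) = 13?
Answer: 0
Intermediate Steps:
P(v) = -7 + 23/v
y = -13 (y = -1*13 = -13)
o = -172/9 (o = 2*(-7 + 23/(-9)) = 2*(-7 + 23*(-1/9)) = 2*(-7 - 23/9) = 2*(-86/9) = -172/9 ≈ -19.111)
C = 0 (C = -3*(-5*0)*(-4*4) = -0*(-16) = -3*0 = 0)
C*(o + y) = 0*(-172/9 - 13) = 0*(-289/9) = 0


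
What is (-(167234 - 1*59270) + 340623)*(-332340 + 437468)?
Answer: 24458975352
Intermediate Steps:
(-(167234 - 1*59270) + 340623)*(-332340 + 437468) = (-(167234 - 59270) + 340623)*105128 = (-1*107964 + 340623)*105128 = (-107964 + 340623)*105128 = 232659*105128 = 24458975352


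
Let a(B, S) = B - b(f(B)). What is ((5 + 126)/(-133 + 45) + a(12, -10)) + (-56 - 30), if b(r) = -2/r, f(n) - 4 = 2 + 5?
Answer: -6627/88 ≈ -75.307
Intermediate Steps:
f(n) = 11 (f(n) = 4 + (2 + 5) = 4 + 7 = 11)
a(B, S) = 2/11 + B (a(B, S) = B - (-2)/11 = B - 1*(-2/11) = B + 2/11 = 2/11 + B)
((5 + 126)/(-133 + 45) + a(12, -10)) + (-56 - 30) = ((5 + 126)/(-133 + 45) + (2/11 + 12)) + (-56 - 30) = (131/(-88) + 134/11) - 86 = (131*(-1/88) + 134/11) - 86 = (-131/88 + 134/11) - 86 = 941/88 - 86 = -6627/88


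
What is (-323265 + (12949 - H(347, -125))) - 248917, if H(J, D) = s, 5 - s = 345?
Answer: -558893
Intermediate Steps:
s = -340 (s = 5 - 1*345 = 5 - 345 = -340)
H(J, D) = -340
(-323265 + (12949 - H(347, -125))) - 248917 = (-323265 + (12949 - 1*(-340))) - 248917 = (-323265 + (12949 + 340)) - 248917 = (-323265 + 13289) - 248917 = -309976 - 248917 = -558893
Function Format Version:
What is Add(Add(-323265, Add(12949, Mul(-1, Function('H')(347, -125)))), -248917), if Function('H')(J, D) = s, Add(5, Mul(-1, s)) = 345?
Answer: -558893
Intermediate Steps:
s = -340 (s = Add(5, Mul(-1, 345)) = Add(5, -345) = -340)
Function('H')(J, D) = -340
Add(Add(-323265, Add(12949, Mul(-1, Function('H')(347, -125)))), -248917) = Add(Add(-323265, Add(12949, Mul(-1, -340))), -248917) = Add(Add(-323265, Add(12949, 340)), -248917) = Add(Add(-323265, 13289), -248917) = Add(-309976, -248917) = -558893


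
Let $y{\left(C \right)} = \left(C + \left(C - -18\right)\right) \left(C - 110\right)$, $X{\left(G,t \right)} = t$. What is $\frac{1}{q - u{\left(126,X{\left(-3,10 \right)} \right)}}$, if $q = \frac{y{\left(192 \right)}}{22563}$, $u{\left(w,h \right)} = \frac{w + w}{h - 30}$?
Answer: $\frac{37605}{528763} \approx 0.071119$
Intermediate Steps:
$y{\left(C \right)} = \left(-110 + C\right) \left(18 + 2 C\right)$ ($y{\left(C \right)} = \left(C + \left(C + 18\right)\right) \left(-110 + C\right) = \left(C + \left(18 + C\right)\right) \left(-110 + C\right) = \left(18 + 2 C\right) \left(-110 + C\right) = \left(-110 + C\right) \left(18 + 2 C\right)$)
$u{\left(w,h \right)} = \frac{2 w}{-30 + h}$
$q = \frac{10988}{7521}$ ($q = \frac{-1980 - 38784 + 2 \cdot 192^{2}}{22563} = \left(-1980 - 38784 + 2 \cdot 36864\right) \frac{1}{22563} = \left(-1980 - 38784 + 73728\right) \frac{1}{22563} = 32964 \cdot \frac{1}{22563} = \frac{10988}{7521} \approx 1.461$)
$\frac{1}{q - u{\left(126,X{\left(-3,10 \right)} \right)}} = \frac{1}{\frac{10988}{7521} - 2 \cdot 126 \frac{1}{-30 + 10}} = \frac{1}{\frac{10988}{7521} - 2 \cdot 126 \frac{1}{-20}} = \frac{1}{\frac{10988}{7521} - 2 \cdot 126 \left(- \frac{1}{20}\right)} = \frac{1}{\frac{10988}{7521} - - \frac{63}{5}} = \frac{1}{\frac{10988}{7521} + \frac{63}{5}} = \frac{1}{\frac{528763}{37605}} = \frac{37605}{528763}$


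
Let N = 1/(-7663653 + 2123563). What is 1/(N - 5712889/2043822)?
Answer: -2830739455995/7912480315958 ≈ -0.35776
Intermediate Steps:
N = -1/5540090 (N = 1/(-5540090) = -1/5540090 ≈ -1.8050e-7)
1/(N - 5712889/2043822) = 1/(-1/5540090 - 5712889/2043822) = 1/(-7912480315958/2830739455995) = -2830739455995/7912480315958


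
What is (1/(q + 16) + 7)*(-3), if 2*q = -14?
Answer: -64/3 ≈ -21.333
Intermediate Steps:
q = -7 (q = (½)*(-14) = -7)
(1/(q + 16) + 7)*(-3) = (1/(-7 + 16) + 7)*(-3) = (1/9 + 7)*(-3) = (⅑ + 7)*(-3) = (64/9)*(-3) = -64/3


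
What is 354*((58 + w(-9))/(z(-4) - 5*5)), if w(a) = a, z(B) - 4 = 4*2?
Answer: -17346/13 ≈ -1334.3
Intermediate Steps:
z(B) = 12 (z(B) = 4 + 4*2 = 4 + 8 = 12)
354*((58 + w(-9))/(z(-4) - 5*5)) = 354*((58 - 9)/(12 - 5*5)) = 354*(49/(12 - 25)) = 354*(49/(-13)) = 354*(49*(-1/13)) = 354*(-49/13) = -17346/13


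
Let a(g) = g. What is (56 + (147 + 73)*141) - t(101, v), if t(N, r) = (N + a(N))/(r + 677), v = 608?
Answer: 39932458/1285 ≈ 31076.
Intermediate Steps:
t(N, r) = 2*N/(677 + r) (t(N, r) = (N + N)/(r + 677) = (2*N)/(677 + r) = 2*N/(677 + r))
(56 + (147 + 73)*141) - t(101, v) = (56 + (147 + 73)*141) - 2*101/(677 + 608) = (56 + 220*141) - 2*101/1285 = (56 + 31020) - 2*101/1285 = 31076 - 1*202/1285 = 31076 - 202/1285 = 39932458/1285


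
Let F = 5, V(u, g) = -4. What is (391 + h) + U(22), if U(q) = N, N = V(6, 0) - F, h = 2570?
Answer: 2952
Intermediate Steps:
N = -9 (N = -4 - 1*5 = -4 - 5 = -9)
U(q) = -9
(391 + h) + U(22) = (391 + 2570) - 9 = 2961 - 9 = 2952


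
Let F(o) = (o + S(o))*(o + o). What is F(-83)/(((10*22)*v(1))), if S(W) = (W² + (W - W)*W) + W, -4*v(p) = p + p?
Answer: 558009/55 ≈ 10146.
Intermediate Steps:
v(p) = -p/2 (v(p) = -(p + p)/4 = -p/2)
S(W) = W + W² (S(W) = (W² + 0*W) + W = (W² + 0) + W = W² + W = W + W²)
F(o) = 2*o*(o + o*(1 + o)) (F(o) = (o + o*(1 + o))*(o + o) = (o + o*(1 + o))*(2*o) = 2*o*(o + o*(1 + o)))
F(-83)/(((10*22)*v(1))) = (2*(-83)²*(2 - 83))/(((10*22)*(-½*1))) = (2*6889*(-81))/((220*(-½))) = -1116018/(-110) = -1116018*(-1/110) = 558009/55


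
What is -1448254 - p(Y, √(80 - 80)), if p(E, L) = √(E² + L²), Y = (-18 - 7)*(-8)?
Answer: -1448454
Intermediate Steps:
Y = 200 (Y = -25*(-8) = 200)
-1448254 - p(Y, √(80 - 80)) = -1448254 - √(200² + (√(80 - 80))²) = -1448254 - √(40000 + (√0)²) = -1448254 - √(40000 + 0²) = -1448254 - √(40000 + 0) = -1448254 - √40000 = -1448254 - 1*200 = -1448254 - 200 = -1448454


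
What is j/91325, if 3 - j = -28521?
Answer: 28524/91325 ≈ 0.31234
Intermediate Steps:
j = 28524 (j = 3 - 1*(-28521) = 3 + 28521 = 28524)
j/91325 = 28524/91325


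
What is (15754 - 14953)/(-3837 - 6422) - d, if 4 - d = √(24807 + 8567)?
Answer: -41837/10259 + √33374 ≈ 178.61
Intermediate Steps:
d = 4 - √33374 (d = 4 - √(24807 + 8567) = 4 - √33374 ≈ -178.69)
(15754 - 14953)/(-3837 - 6422) - d = (15754 - 14953)/(-3837 - 6422) - (4 - √33374) = 801/(-10259) + (-4 + √33374) = 801*(-1/10259) + (-4 + √33374) = -801/10259 + (-4 + √33374) = -41837/10259 + √33374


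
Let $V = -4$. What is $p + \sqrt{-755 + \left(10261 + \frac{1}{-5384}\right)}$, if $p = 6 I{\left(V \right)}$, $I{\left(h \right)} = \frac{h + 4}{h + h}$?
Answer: $\frac{\sqrt{68888687838}}{2692} \approx 97.499$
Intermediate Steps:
$I{\left(h \right)} = \frac{4 + h}{2 h}$
$p = 0$ ($p = 6 \frac{4 - 4}{2 \left(-4\right)} = 6 \cdot \frac{1}{2} \left(- \frac{1}{4}\right) 0 = 6 \cdot 0 = 0$)
$p + \sqrt{-755 + \left(10261 + \frac{1}{-5384}\right)} = 0 + \sqrt{-755 + \left(10261 + \frac{1}{-5384}\right)} = 0 + \sqrt{-755 + \left(10261 - \frac{1}{5384}\right)} = 0 + \sqrt{-755 + \frac{55245223}{5384}} = 0 + \sqrt{\frac{51180303}{5384}} = 0 + \frac{\sqrt{68888687838}}{2692} = \frac{\sqrt{68888687838}}{2692}$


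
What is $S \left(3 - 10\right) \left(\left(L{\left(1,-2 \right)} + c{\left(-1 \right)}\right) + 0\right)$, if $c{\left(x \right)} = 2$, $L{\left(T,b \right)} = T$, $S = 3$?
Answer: $-63$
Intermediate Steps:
$S \left(3 - 10\right) \left(\left(L{\left(1,-2 \right)} + c{\left(-1 \right)}\right) + 0\right) = 3 \left(3 - 10\right) \left(\left(1 + 2\right) + 0\right) = 3 \left(3 - 10\right) \left(3 + 0\right) = 3 \left(-7\right) 3 = \left(-21\right) 3 = -63$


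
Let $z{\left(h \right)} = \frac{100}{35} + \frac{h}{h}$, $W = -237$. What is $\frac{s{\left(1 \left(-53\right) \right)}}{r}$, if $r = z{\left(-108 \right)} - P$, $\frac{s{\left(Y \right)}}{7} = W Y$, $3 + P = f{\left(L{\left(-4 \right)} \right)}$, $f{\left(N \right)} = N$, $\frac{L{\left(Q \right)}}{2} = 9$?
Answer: $- \frac{205163}{26} \approx -7890.9$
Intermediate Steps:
$L{\left(Q \right)} = 18$ ($L{\left(Q \right)} = 2 \cdot 9 = 18$)
$z{\left(h \right)} = \frac{27}{7}$ ($z{\left(h \right)} = 100 \cdot \frac{1}{35} + 1 = \frac{20}{7} + 1 = \frac{27}{7}$)
$P = 15$ ($P = -3 + 18 = 15$)
$s{\left(Y \right)} = - 1659 Y$ ($s{\left(Y \right)} = 7 \left(- 237 Y\right) = - 1659 Y$)
$r = - \frac{78}{7}$ ($r = \frac{27}{7} - 15 = - \frac{78}{7} \approx -11.143$)
$\frac{s{\left(1 \left(-53\right) \right)}}{r} = \frac{\left(-1659\right) 1 \left(-53\right)}{- \frac{78}{7}} = \left(-1659\right) \left(-53\right) \left(- \frac{7}{78}\right) = 87927 \left(- \frac{7}{78}\right) = - \frac{205163}{26}$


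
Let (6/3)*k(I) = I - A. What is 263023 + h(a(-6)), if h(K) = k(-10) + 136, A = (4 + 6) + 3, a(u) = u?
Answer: 526295/2 ≈ 2.6315e+5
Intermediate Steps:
A = 13 (A = 10 + 3 = 13)
k(I) = -13/2 + I/2 (k(I) = (I - 1*13)/2 = (I - 13)/2 = (-13 + I)/2 = -13/2 + I/2)
h(K) = 249/2 (h(K) = (-13/2 + (½)*(-10)) + 136 = (-13/2 - 5) + 136 = -23/2 + 136 = 249/2)
263023 + h(a(-6)) = 263023 + 249/2 = 526295/2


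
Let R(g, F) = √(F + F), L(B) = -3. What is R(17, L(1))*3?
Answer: 3*I*√6 ≈ 7.3485*I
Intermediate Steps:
R(g, F) = √2*√F (R(g, F) = √(2*F) = √2*√F)
R(17, L(1))*3 = (√2*√(-3))*3 = (√2*(I*√3))*3 = (I*√6)*3 = 3*I*√6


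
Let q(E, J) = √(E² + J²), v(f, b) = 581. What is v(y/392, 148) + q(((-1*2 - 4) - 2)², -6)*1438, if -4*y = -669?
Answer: 581 + 2876*√1033 ≈ 93017.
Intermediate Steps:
y = 669/4 (y = -¼*(-669) = 669/4 ≈ 167.25)
v(y/392, 148) + q(((-1*2 - 4) - 2)², -6)*1438 = 581 + √((((-1*2 - 4) - 2)²)² + (-6)²)*1438 = 581 + √((((-2 - 4) - 2)²)² + 36)*1438 = 581 + √(((-6 - 2)²)² + 36)*1438 = 581 + √(((-8)²)² + 36)*1438 = 581 + √(64² + 36)*1438 = 581 + √(4096 + 36)*1438 = 581 + √4132*1438 = 581 + (2*√1033)*1438 = 581 + 2876*√1033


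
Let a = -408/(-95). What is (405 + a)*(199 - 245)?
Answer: -1788618/95 ≈ -18828.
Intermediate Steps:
a = 408/95 (a = -408*(-1/95) = 408/95 ≈ 4.2947)
(405 + a)*(199 - 245) = (405 + 408/95)*(199 - 245) = (38883/95)*(-46) = -1788618/95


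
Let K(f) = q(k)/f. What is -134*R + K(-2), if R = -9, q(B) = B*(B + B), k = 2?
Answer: 1202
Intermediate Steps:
q(B) = 2*B² (q(B) = B*(2*B) = 2*B²)
K(f) = 8/f (K(f) = (2*2²)/f = (2*4)/f = 8/f)
-134*R + K(-2) = -134*(-9) + 8/(-2) = 1206 + 8*(-½) = 1206 - 4 = 1202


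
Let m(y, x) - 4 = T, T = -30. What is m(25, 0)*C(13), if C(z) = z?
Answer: -338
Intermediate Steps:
m(y, x) = -26 (m(y, x) = 4 - 30 = -26)
m(25, 0)*C(13) = -26*13 = -338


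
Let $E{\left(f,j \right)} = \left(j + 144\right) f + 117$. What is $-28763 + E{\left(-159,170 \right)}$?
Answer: $-78572$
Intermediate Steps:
$E{\left(f,j \right)} = 117 + f \left(144 + j\right)$ ($E{\left(f,j \right)} = \left(144 + j\right) f + 117 = f \left(144 + j\right) + 117 = 117 + f \left(144 + j\right)$)
$-28763 + E{\left(-159,170 \right)} = -28763 + \left(117 + 144 \left(-159\right) - 27030\right) = -28763 - 49809 = -78572$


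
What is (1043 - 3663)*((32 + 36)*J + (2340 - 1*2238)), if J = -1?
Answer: -89080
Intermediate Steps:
(1043 - 3663)*((32 + 36)*J + (2340 - 1*2238)) = (1043 - 3663)*((32 + 36)*(-1) + (2340 - 1*2238)) = -2620*(68*(-1) + (2340 - 2238)) = -2620*(-68 + 102) = -2620*34 = -89080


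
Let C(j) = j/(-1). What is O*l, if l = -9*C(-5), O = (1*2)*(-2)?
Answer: 180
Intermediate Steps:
C(j) = -j (C(j) = j*(-1) = -j)
O = -4 (O = 2*(-2) = -4)
l = -45 (l = -(-9)*(-5) = -9*5 = -45)
O*l = -4*(-45) = 180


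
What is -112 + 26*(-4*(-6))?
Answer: 512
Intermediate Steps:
-112 + 26*(-4*(-6)) = -112 + 26*24 = -112 + 624 = 512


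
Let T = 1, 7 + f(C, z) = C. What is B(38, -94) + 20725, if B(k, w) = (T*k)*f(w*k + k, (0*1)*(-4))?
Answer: -113833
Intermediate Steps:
f(C, z) = -7 + C
B(k, w) = k*(-7 + k + k*w) (B(k, w) = (1*k)*(-7 + (w*k + k)) = k*(-7 + (k*w + k)) = k*(-7 + (k + k*w)) = k*(-7 + k + k*w))
B(38, -94) + 20725 = 38*(-7 + 38*(1 - 94)) + 20725 = 38*(-7 + 38*(-93)) + 20725 = 38*(-7 - 3534) + 20725 = 38*(-3541) + 20725 = -134558 + 20725 = -113833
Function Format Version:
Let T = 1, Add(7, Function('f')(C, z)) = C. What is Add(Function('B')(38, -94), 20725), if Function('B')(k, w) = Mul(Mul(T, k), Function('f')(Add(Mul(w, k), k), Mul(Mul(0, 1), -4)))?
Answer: -113833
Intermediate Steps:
Function('f')(C, z) = Add(-7, C)
Function('B')(k, w) = Mul(k, Add(-7, k, Mul(k, w))) (Function('B')(k, w) = Mul(Mul(1, k), Add(-7, Add(Mul(w, k), k))) = Mul(k, Add(-7, Add(Mul(k, w), k))) = Mul(k, Add(-7, Add(k, Mul(k, w)))) = Mul(k, Add(-7, k, Mul(k, w))))
Add(Function('B')(38, -94), 20725) = Add(Mul(38, Add(-7, Mul(38, Add(1, -94)))), 20725) = Add(Mul(38, Add(-7, Mul(38, -93))), 20725) = Add(Mul(38, Add(-7, -3534)), 20725) = Add(Mul(38, -3541), 20725) = Add(-134558, 20725) = -113833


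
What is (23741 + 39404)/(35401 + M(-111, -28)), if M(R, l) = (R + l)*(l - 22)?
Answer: 63145/42351 ≈ 1.4910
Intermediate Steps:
M(R, l) = (-22 + l)*(R + l) (M(R, l) = (R + l)*(-22 + l) = (-22 + l)*(R + l))
(23741 + 39404)/(35401 + M(-111, -28)) = (23741 + 39404)/(35401 + ((-28)² - 22*(-111) - 22*(-28) - 111*(-28))) = 63145/(35401 + (784 + 2442 + 616 + 3108)) = 63145/(35401 + 6950) = 63145/42351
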